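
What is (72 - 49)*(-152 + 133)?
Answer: -437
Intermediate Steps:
(72 - 49)*(-152 + 133) = 23*(-19) = -437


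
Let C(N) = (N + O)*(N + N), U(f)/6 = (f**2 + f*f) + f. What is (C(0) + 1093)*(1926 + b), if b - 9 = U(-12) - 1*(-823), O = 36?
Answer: 4824502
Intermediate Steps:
U(f) = 6*f + 12*f**2 (U(f) = 6*((f**2 + f*f) + f) = 6*((f**2 + f**2) + f) = 6*(2*f**2 + f) = 6*(f + 2*f**2) = 6*f + 12*f**2)
b = 2488 (b = 9 + (6*(-12)*(1 + 2*(-12)) - 1*(-823)) = 9 + (6*(-12)*(1 - 24) + 823) = 9 + (6*(-12)*(-23) + 823) = 9 + (1656 + 823) = 9 + 2479 = 2488)
C(N) = 2*N*(36 + N) (C(N) = (N + 36)*(N + N) = (36 + N)*(2*N) = 2*N*(36 + N))
(C(0) + 1093)*(1926 + b) = (2*0*(36 + 0) + 1093)*(1926 + 2488) = (2*0*36 + 1093)*4414 = (0 + 1093)*4414 = 1093*4414 = 4824502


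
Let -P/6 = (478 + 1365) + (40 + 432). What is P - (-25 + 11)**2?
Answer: -14086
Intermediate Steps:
P = -13890 (P = -6*((478 + 1365) + (40 + 432)) = -6*(1843 + 472) = -6*2315 = -13890)
P - (-25 + 11)**2 = -13890 - (-25 + 11)**2 = -13890 - 1*(-14)**2 = -13890 - 1*196 = -13890 - 196 = -14086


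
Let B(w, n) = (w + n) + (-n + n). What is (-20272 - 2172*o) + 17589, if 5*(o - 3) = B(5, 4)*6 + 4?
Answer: -171971/5 ≈ -34394.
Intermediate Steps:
B(w, n) = n + w (B(w, n) = (n + w) + 0 = n + w)
o = 73/5 (o = 3 + ((4 + 5)*6 + 4)/5 = 3 + (9*6 + 4)/5 = 3 + (54 + 4)/5 = 3 + (1/5)*58 = 3 + 58/5 = 73/5 ≈ 14.600)
(-20272 - 2172*o) + 17589 = (-20272 - 2172*73/5) + 17589 = (-20272 - 158556/5) + 17589 = -259916/5 + 17589 = -171971/5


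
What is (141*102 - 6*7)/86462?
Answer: 7170/43231 ≈ 0.16585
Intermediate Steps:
(141*102 - 6*7)/86462 = (14382 - 42)*(1/86462) = 14340*(1/86462) = 7170/43231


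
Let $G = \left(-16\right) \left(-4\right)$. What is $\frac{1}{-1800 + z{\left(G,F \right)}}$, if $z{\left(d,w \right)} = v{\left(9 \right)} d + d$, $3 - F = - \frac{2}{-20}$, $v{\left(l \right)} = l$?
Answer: $- \frac{1}{1160} \approx -0.00086207$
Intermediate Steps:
$F = \frac{29}{10}$ ($F = 3 - - \frac{2}{-20} = 3 - \left(-2\right) \left(- \frac{1}{20}\right) = 3 - \frac{1}{10} = \frac{29}{10} \approx 2.9$)
$G = 64$
$z{\left(d,w \right)} = 10 d$ ($z{\left(d,w \right)} = 9 d + d = 10 d$)
$\frac{1}{-1800 + z{\left(G,F \right)}} = \frac{1}{-1800 + 10 \cdot 64} = \frac{1}{-1800 + 640} = \frac{1}{-1160} = - \frac{1}{1160}$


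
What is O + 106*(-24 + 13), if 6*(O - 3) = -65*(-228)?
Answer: 1307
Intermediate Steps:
O = 2473 (O = 3 + (-65*(-228))/6 = 3 + (⅙)*14820 = 3 + 2470 = 2473)
O + 106*(-24 + 13) = 2473 + 106*(-24 + 13) = 2473 + 106*(-11) = 2473 - 1166 = 1307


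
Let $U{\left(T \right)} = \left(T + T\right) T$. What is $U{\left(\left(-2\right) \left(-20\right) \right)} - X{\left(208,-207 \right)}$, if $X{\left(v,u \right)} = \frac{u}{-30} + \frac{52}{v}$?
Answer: $\frac{63857}{20} \approx 3192.9$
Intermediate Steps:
$U{\left(T \right)} = 2 T^{2}$ ($U{\left(T \right)} = 2 T T = 2 T^{2}$)
$X{\left(v,u \right)} = \frac{52}{v} - \frac{u}{30}$ ($X{\left(v,u \right)} = u \left(- \frac{1}{30}\right) + \frac{52}{v} = - \frac{u}{30} + \frac{52}{v} = \frac{52}{v} - \frac{u}{30}$)
$U{\left(\left(-2\right) \left(-20\right) \right)} - X{\left(208,-207 \right)} = 2 \left(\left(-2\right) \left(-20\right)\right)^{2} - \left(\frac{52}{208} - - \frac{69}{10}\right) = 2 \cdot 40^{2} - \left(52 \cdot \frac{1}{208} + \frac{69}{10}\right) = 2 \cdot 1600 - \left(\frac{1}{4} + \frac{69}{10}\right) = 3200 - \frac{143}{20} = \frac{63857}{20}$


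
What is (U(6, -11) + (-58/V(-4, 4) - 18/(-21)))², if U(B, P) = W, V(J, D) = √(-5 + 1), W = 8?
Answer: -37365/49 + 3596*I/7 ≈ -762.55 + 513.71*I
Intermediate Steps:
V(J, D) = 2*I (V(J, D) = √(-4) = 2*I)
U(B, P) = 8
(U(6, -11) + (-58/V(-4, 4) - 18/(-21)))² = (8 + (-58*(-I/2) - 18/(-21)))² = (8 + (-(-29)*I - 18*(-1/21)))² = (8 + (29*I + 6/7))² = (8 + (6/7 + 29*I))² = (62/7 + 29*I)²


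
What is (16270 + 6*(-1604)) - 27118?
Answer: -20472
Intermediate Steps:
(16270 + 6*(-1604)) - 27118 = (16270 - 9624) - 27118 = 6646 - 27118 = -20472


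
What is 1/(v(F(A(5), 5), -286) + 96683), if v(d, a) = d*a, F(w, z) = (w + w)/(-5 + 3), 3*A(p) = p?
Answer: 3/291479 ≈ 1.0292e-5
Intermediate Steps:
A(p) = p/3
F(w, z) = -w (F(w, z) = (2*w)/(-2) = (2*w)*(-½) = -w)
v(d, a) = a*d
1/(v(F(A(5), 5), -286) + 96683) = 1/(-(-286)*(⅓)*5 + 96683) = 1/(-(-286)*5/3 + 96683) = 1/(-286*(-5/3) + 96683) = 1/(1430/3 + 96683) = 1/(291479/3) = 3/291479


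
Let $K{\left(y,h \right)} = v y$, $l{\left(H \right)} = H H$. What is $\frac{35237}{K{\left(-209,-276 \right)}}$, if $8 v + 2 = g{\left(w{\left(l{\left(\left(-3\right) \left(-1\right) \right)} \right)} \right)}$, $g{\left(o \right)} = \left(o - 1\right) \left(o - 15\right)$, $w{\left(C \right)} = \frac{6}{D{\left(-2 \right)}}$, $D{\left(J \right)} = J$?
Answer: $- \frac{140948}{7315} \approx -19.268$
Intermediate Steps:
$l{\left(H \right)} = H^{2}$
$w{\left(C \right)} = -3$ ($w{\left(C \right)} = \frac{6}{-2} = 6 \left(- \frac{1}{2}\right) = -3$)
$g{\left(o \right)} = \left(-1 + o\right) \left(-15 + o\right)$
$v = \frac{35}{4}$ ($v = - \frac{1}{4} + \frac{15 + \left(-3\right)^{2} - -48}{8} = - \frac{1}{4} + \frac{15 + 9 + 48}{8} = - \frac{1}{4} + \frac{1}{8} \cdot 72 = - \frac{1}{4} + 9 = \frac{35}{4} \approx 8.75$)
$K{\left(y,h \right)} = \frac{35 y}{4}$
$\frac{35237}{K{\left(-209,-276 \right)}} = \frac{35237}{\frac{35}{4} \left(-209\right)} = \frac{35237}{- \frac{7315}{4}} = 35237 \left(- \frac{4}{7315}\right) = - \frac{140948}{7315}$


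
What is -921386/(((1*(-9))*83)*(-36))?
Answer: -460693/13446 ≈ -34.262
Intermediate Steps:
-921386/(((1*(-9))*83)*(-36)) = -921386/(-9*83*(-36)) = -921386/((-747*(-36))) = -921386/26892 = -921386*1/26892 = -460693/13446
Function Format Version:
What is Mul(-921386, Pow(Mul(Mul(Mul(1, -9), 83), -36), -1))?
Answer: Rational(-460693, 13446) ≈ -34.262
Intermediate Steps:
Mul(-921386, Pow(Mul(Mul(Mul(1, -9), 83), -36), -1)) = Mul(-921386, Pow(Mul(Mul(-9, 83), -36), -1)) = Mul(-921386, Pow(Mul(-747, -36), -1)) = Mul(-921386, Pow(26892, -1)) = Mul(-921386, Rational(1, 26892)) = Rational(-460693, 13446)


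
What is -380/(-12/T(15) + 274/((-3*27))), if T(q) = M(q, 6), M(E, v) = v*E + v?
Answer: 246240/2273 ≈ 108.33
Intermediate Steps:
M(E, v) = v + E*v (M(E, v) = E*v + v = v + E*v)
T(q) = 6 + 6*q (T(q) = 6*(1 + q) = 6 + 6*q)
-380/(-12/T(15) + 274/((-3*27))) = -380/(-12/(6 + 6*15) + 274/((-3*27))) = -380/(-12/(6 + 90) + 274/(-81)) = -380/(-12/96 + 274*(-1/81)) = -380/(-12*1/96 - 274/81) = -380/(-1/8 - 274/81) = -380/(-2273/648) = -380*(-648/2273) = 246240/2273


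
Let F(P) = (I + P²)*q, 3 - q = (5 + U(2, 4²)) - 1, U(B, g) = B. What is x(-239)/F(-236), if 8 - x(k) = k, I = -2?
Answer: -247/167082 ≈ -0.0014783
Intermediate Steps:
x(k) = 8 - k
q = -3 (q = 3 - ((5 + 2) - 1) = 3 - (7 - 1) = 3 - 1*6 = 3 - 6 = -3)
F(P) = 6 - 3*P² (F(P) = (-2 + P²)*(-3) = 6 - 3*P²)
x(-239)/F(-236) = (8 - 1*(-239))/(6 - 3*(-236)²) = (8 + 239)/(6 - 3*55696) = 247/(6 - 167088) = 247/(-167082) = 247*(-1/167082) = -247/167082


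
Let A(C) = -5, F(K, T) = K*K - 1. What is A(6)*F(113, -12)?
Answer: -63840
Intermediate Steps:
F(K, T) = -1 + K² (F(K, T) = K² - 1 = -1 + K²)
A(6)*F(113, -12) = -5*(-1 + 113²) = -5*(-1 + 12769) = -5*12768 = -63840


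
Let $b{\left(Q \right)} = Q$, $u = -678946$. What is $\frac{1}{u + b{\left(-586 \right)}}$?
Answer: $- \frac{1}{679532} \approx -1.4716 \cdot 10^{-6}$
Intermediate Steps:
$\frac{1}{u + b{\left(-586 \right)}} = \frac{1}{-678946 - 586} = \frac{1}{-679532} = - \frac{1}{679532}$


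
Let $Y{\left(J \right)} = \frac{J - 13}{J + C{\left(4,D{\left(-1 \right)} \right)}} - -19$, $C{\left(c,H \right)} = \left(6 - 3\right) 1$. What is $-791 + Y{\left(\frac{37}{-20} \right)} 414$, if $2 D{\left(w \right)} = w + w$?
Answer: $1729$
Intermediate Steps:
$D{\left(w \right)} = w$ ($D{\left(w \right)} = \frac{w + w}{2} = \frac{2 w}{2} = w$)
$C{\left(c,H \right)} = 3$ ($C{\left(c,H \right)} = 3 \cdot 1 = 3$)
$Y{\left(J \right)} = 19 + \frac{-13 + J}{3 + J}$ ($Y{\left(J \right)} = \frac{J - 13}{J + 3} - -19 = \frac{-13 + J}{3 + J} + 19 = 19 + \frac{-13 + J}{3 + J}$)
$-791 + Y{\left(\frac{37}{-20} \right)} 414 = -791 + \frac{4 \left(11 + 5 \frac{37}{-20}\right)}{3 + \frac{37}{-20}} \cdot 414 = -791 + \frac{4 \left(11 + 5 \cdot 37 \left(- \frac{1}{20}\right)\right)}{3 + 37 \left(- \frac{1}{20}\right)} 414 = -791 + \frac{4 \left(11 + 5 \left(- \frac{37}{20}\right)\right)}{3 - \frac{37}{20}} \cdot 414 = -791 + \frac{4 \left(11 - \frac{37}{4}\right)}{\frac{23}{20}} \cdot 414 = -791 + 4 \cdot \frac{20}{23} \cdot \frac{7}{4} \cdot 414 = -791 + \frac{140}{23} \cdot 414 = -791 + 2520 = 1729$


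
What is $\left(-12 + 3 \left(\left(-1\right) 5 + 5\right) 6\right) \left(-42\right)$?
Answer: $504$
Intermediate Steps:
$\left(-12 + 3 \left(\left(-1\right) 5 + 5\right) 6\right) \left(-42\right) = \left(-12 + 3 \left(-5 + 5\right) 6\right) \left(-42\right) = \left(-12 + 3 \cdot 0 \cdot 6\right) \left(-42\right) = \left(-12 + 0 \cdot 6\right) \left(-42\right) = \left(-12 + 0\right) \left(-42\right) = \left(-12\right) \left(-42\right) = 504$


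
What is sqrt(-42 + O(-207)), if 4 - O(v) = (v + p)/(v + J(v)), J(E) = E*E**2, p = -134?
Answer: I*sqrt(13287517861102)/591330 ≈ 6.1644*I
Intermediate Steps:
J(E) = E**3
O(v) = 4 - (-134 + v)/(v + v**3) (O(v) = 4 - (v - 134)/(v + v**3) = 4 - (-134 + v)/(v + v**3))
sqrt(-42 + O(-207)) = sqrt(-42 + (134 + 3*(-207) + 4*(-207)**3)/(-207 + (-207)**3)) = sqrt(-42 + (134 - 621 + 4*(-8869743))/(-207 - 8869743)) = sqrt(-42 + (134 - 621 - 35478972)/(-8869950)) = sqrt(-42 - 1/8869950*(-35479459)) = sqrt(-42 + 35479459/8869950) = sqrt(-337058441/8869950) = I*sqrt(13287517861102)/591330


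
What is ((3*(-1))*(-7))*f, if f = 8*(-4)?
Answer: -672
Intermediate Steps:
f = -32
((3*(-1))*(-7))*f = ((3*(-1))*(-7))*(-32) = -3*(-7)*(-32) = 21*(-32) = -672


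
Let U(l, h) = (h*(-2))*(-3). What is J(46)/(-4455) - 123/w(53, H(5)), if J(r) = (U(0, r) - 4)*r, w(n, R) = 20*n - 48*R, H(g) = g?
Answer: -52721/17820 ≈ -2.9585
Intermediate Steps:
U(l, h) = 6*h (U(l, h) = -2*h*(-3) = 6*h)
w(n, R) = -48*R + 20*n
J(r) = r*(-4 + 6*r) (J(r) = (6*r - 4)*r = (-4 + 6*r)*r = r*(-4 + 6*r))
J(46)/(-4455) - 123/w(53, H(5)) = (2*46*(-2 + 3*46))/(-4455) - 123/(-48*5 + 20*53) = (2*46*(-2 + 138))*(-1/4455) - 123/(-240 + 1060) = (2*46*136)*(-1/4455) - 123/820 = 12512*(-1/4455) - 123*1/820 = -12512/4455 - 3/20 = -52721/17820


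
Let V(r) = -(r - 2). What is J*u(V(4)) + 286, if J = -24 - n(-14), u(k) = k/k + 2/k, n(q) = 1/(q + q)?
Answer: 286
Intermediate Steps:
n(q) = 1/(2*q)
V(r) = 2 - r (V(r) = -(-2 + r) = 2 - r)
u(k) = 1 + 2/k
J = -671/28 (J = -24 - 1/(2*(-14)) = -24 - (-1)/(2*14) = -24 - 1*(-1/28) = -24 + 1/28 = -671/28 ≈ -23.964)
J*u(V(4)) + 286 = -671*(2 + (2 - 1*4))/(28*(2 - 1*4)) + 286 = -671*(2 + (2 - 4))/(28*(2 - 4)) + 286 = -671*(2 - 2)/(28*(-2)) + 286 = -(-671)*0/56 + 286 = -671/28*0 + 286 = 0 + 286 = 286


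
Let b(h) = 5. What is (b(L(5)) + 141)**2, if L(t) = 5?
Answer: 21316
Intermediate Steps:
(b(L(5)) + 141)**2 = (5 + 141)**2 = 146**2 = 21316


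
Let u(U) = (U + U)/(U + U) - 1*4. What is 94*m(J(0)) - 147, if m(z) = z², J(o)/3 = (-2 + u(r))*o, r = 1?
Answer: -147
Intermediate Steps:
u(U) = -3 (u(U) = (2*U)/((2*U)) - 4 = (2*U)*(1/(2*U)) - 4 = 1 - 4 = -3)
J(o) = -15*o (J(o) = 3*((-2 - 3)*o) = 3*(-5*o) = -15*o)
94*m(J(0)) - 147 = 94*(-15*0)² - 147 = 94*0² - 147 = 94*0 - 147 = 0 - 147 = -147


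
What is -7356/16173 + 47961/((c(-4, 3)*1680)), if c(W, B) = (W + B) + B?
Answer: 83439677/6037920 ≈ 13.819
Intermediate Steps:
c(W, B) = W + 2*B (c(W, B) = (B + W) + B = W + 2*B)
-7356/16173 + 47961/((c(-4, 3)*1680)) = -7356/16173 + 47961/(((-4 + 2*3)*1680)) = -7356*1/16173 + 47961/(((-4 + 6)*1680)) = -2452/5391 + 47961/((2*1680)) = -2452/5391 + 47961/3360 = -2452/5391 + 47961*(1/3360) = -2452/5391 + 15987/1120 = 83439677/6037920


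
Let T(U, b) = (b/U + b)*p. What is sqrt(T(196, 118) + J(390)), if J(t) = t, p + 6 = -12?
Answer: I*sqrt(85497)/7 ≈ 41.771*I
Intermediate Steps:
p = -18 (p = -6 - 12 = -18)
T(U, b) = -18*b - 18*b/U (T(U, b) = (b/U + b)*(-18) = (b + b/U)*(-18) = -18*b - 18*b/U)
sqrt(T(196, 118) + J(390)) = sqrt(-18*118*(1 + 196)/196 + 390) = sqrt(-18*118*1/196*197 + 390) = sqrt(-104607/49 + 390) = sqrt(-85497/49) = I*sqrt(85497)/7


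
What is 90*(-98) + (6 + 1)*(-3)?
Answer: -8841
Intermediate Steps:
90*(-98) + (6 + 1)*(-3) = -8820 + 7*(-3) = -8820 - 21 = -8841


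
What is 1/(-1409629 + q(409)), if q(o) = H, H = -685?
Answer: -1/1410314 ≈ -7.0906e-7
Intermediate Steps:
q(o) = -685
1/(-1409629 + q(409)) = 1/(-1409629 - 685) = 1/(-1410314) = -1/1410314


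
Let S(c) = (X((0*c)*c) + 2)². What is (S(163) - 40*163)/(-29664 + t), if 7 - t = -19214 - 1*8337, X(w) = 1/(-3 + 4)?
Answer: 6511/2106 ≈ 3.0916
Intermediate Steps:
X(w) = 1 (X(w) = 1/1 = 1)
S(c) = 9 (S(c) = (1 + 2)² = 3² = 9)
t = 27558 (t = 7 - (-19214 - 1*8337) = 7 - (-19214 - 8337) = 7 - 1*(-27551) = 7 + 27551 = 27558)
(S(163) - 40*163)/(-29664 + t) = (9 - 40*163)/(-29664 + 27558) = (9 - 6520)/(-2106) = -6511*(-1/2106) = 6511/2106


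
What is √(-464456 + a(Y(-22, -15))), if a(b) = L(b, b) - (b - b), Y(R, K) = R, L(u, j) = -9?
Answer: I*√464465 ≈ 681.52*I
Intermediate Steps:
a(b) = -9 (a(b) = -9 - (b - b) = -9 - 1*0 = -9 + 0 = -9)
√(-464456 + a(Y(-22, -15))) = √(-464456 - 9) = √(-464465) = I*√464465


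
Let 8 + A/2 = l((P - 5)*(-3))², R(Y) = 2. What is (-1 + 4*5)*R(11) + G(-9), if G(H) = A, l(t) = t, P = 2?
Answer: 184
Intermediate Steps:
A = 146 (A = -16 + 2*((2 - 5)*(-3))² = -16 + 2*(-3*(-3))² = -16 + 2*9² = -16 + 2*81 = -16 + 162 = 146)
G(H) = 146
(-1 + 4*5)*R(11) + G(-9) = (-1 + 4*5)*2 + 146 = (-1 + 20)*2 + 146 = 19*2 + 146 = 38 + 146 = 184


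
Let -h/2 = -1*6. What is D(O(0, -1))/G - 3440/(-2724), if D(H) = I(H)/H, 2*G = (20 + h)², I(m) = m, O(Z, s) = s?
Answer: 441001/348672 ≈ 1.2648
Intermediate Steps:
h = 12 (h = -(-2)*6 = -2*(-6) = 12)
G = 512 (G = (20 + 12)²/2 = (½)*32² = (½)*1024 = 512)
D(H) = 1 (D(H) = H/H = 1)
D(O(0, -1))/G - 3440/(-2724) = 1/512 - 3440/(-2724) = 1*(1/512) - 3440*(-1/2724) = 1/512 + 860/681 = 441001/348672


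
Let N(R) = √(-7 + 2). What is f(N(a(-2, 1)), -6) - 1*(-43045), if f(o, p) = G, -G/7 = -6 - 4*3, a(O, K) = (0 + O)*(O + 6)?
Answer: 43171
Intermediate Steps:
a(O, K) = O*(6 + O)
N(R) = I*√5 (N(R) = √(-5) = I*√5)
G = 126 (G = -7*(-6 - 4*3) = -7*(-6 - 12) = -7*(-18) = 126)
f(o, p) = 126
f(N(a(-2, 1)), -6) - 1*(-43045) = 126 - 1*(-43045) = 126 + 43045 = 43171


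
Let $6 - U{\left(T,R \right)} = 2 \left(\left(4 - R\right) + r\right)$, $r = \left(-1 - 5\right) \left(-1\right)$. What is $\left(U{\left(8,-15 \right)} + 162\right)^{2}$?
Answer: $13924$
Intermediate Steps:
$r = 6$ ($r = \left(-6\right) \left(-1\right) = 6$)
$U{\left(T,R \right)} = -14 + 2 R$ ($U{\left(T,R \right)} = 6 - 2 \left(\left(4 - R\right) + 6\right) = 6 - 2 \left(10 - R\right) = 6 - \left(20 - 2 R\right) = 6 + \left(-20 + 2 R\right) = -14 + 2 R$)
$\left(U{\left(8,-15 \right)} + 162\right)^{2} = \left(\left(-14 + 2 \left(-15\right)\right) + 162\right)^{2} = \left(\left(-14 - 30\right) + 162\right)^{2} = \left(-44 + 162\right)^{2} = 118^{2} = 13924$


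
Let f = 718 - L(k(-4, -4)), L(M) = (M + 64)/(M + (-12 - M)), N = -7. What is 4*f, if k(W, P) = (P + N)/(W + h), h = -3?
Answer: 20257/7 ≈ 2893.9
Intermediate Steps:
k(W, P) = (-7 + P)/(-3 + W) (k(W, P) = (P - 7)/(W - 3) = (-7 + P)/(-3 + W))
L(M) = -16/3 - M/12 (L(M) = (64 + M)/(-12) = (64 + M)*(-1/12) = -16/3 - M/12)
f = 20257/28 (f = 718 - (-16/3 - (-7 - 4)/(12*(-3 - 4))) = 718 - (-16/3 - (-11)/(12*(-7))) = 718 - (-16/3 - (-1)*(-11)/84) = 718 - (-16/3 - 1/12*11/7) = 718 - (-16/3 - 11/84) = 718 - 1*(-153/28) = 718 + 153/28 = 20257/28 ≈ 723.46)
4*f = 4*(20257/28) = 20257/7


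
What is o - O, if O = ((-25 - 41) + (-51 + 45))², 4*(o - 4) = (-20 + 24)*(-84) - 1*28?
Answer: -5271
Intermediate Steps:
o = -87 (o = 4 + ((-20 + 24)*(-84) - 1*28)/4 = 4 + (4*(-84) - 28)/4 = 4 + (-336 - 28)/4 = 4 + (¼)*(-364) = 4 - 91 = -87)
O = 5184 (O = (-66 - 6)² = (-72)² = 5184)
o - O = -87 - 1*5184 = -87 - 5184 = -5271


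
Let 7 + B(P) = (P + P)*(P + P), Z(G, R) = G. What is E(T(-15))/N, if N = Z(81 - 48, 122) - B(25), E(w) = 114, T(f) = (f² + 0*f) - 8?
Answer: -19/410 ≈ -0.046341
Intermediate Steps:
T(f) = -8 + f² (T(f) = (f² + 0) - 8 = f² - 8 = -8 + f²)
B(P) = -7 + 4*P² (B(P) = -7 + (P + P)*(P + P) = -7 + (2*P)*(2*P) = -7 + 4*P²)
N = -2460 (N = (81 - 48) - (-7 + 4*25²) = 33 - (-7 + 4*625) = 33 - (-7 + 2500) = 33 - 1*2493 = 33 - 2493 = -2460)
E(T(-15))/N = 114/(-2460) = 114*(-1/2460) = -19/410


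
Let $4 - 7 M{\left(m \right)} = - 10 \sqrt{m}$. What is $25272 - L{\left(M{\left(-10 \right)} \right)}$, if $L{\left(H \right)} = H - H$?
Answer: $25272$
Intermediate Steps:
$M{\left(m \right)} = \frac{4}{7} + \frac{10 \sqrt{m}}{7}$ ($M{\left(m \right)} = \frac{4}{7} - \frac{\left(-10\right) \sqrt{m}}{7} = \frac{4}{7} + \frac{10 \sqrt{m}}{7}$)
$L{\left(H \right)} = 0$
$25272 - L{\left(M{\left(-10 \right)} \right)} = 25272 - 0 = 25272 + 0 = 25272$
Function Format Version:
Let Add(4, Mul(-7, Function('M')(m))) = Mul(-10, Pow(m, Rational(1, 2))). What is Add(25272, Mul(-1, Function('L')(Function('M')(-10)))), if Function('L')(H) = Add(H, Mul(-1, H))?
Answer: 25272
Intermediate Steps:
Function('M')(m) = Add(Rational(4, 7), Mul(Rational(10, 7), Pow(m, Rational(1, 2)))) (Function('M')(m) = Add(Rational(4, 7), Mul(Rational(-1, 7), Mul(-10, Pow(m, Rational(1, 2))))) = Add(Rational(4, 7), Mul(Rational(10, 7), Pow(m, Rational(1, 2)))))
Function('L')(H) = 0
Add(25272, Mul(-1, Function('L')(Function('M')(-10)))) = Add(25272, Mul(-1, 0)) = Add(25272, 0) = 25272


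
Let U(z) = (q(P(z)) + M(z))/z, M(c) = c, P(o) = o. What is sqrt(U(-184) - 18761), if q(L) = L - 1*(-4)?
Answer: I*sqrt(39694090)/46 ≈ 136.96*I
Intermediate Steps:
q(L) = 4 + L (q(L) = L + 4 = 4 + L)
U(z) = (4 + 2*z)/z (U(z) = ((4 + z) + z)/z = (4 + 2*z)/z)
sqrt(U(-184) - 18761) = sqrt((2 + 4/(-184)) - 18761) = sqrt((2 + 4*(-1/184)) - 18761) = sqrt((2 - 1/46) - 18761) = sqrt(91/46 - 18761) = sqrt(-862915/46) = I*sqrt(39694090)/46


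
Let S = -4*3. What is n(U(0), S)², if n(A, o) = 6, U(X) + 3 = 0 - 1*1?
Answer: 36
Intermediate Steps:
U(X) = -4 (U(X) = -3 + (0 - 1*1) = -3 + (0 - 1) = -3 - 1 = -4)
S = -12
n(U(0), S)² = 6² = 36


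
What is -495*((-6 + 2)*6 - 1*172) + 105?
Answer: 97125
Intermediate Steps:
-495*((-6 + 2)*6 - 1*172) + 105 = -495*(-4*6 - 172) + 105 = -495*(-24 - 172) + 105 = -495*(-196) + 105 = 97020 + 105 = 97125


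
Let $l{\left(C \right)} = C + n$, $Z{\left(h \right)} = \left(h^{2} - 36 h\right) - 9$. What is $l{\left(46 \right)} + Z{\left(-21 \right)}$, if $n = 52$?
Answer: $1286$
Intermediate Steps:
$Z{\left(h \right)} = -9 + h^{2} - 36 h$
$l{\left(C \right)} = 52 + C$ ($l{\left(C \right)} = C + 52 = 52 + C$)
$l{\left(46 \right)} + Z{\left(-21 \right)} = \left(52 + 46\right) - \left(-747 - 441\right) = 98 + \left(-9 + 441 + 756\right) = 98 + 1188 = 1286$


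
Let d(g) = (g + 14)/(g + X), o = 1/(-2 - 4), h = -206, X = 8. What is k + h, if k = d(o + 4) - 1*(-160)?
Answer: -3159/71 ≈ -44.493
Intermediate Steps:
o = -1/6 (o = 1/(-6) = -1/6 ≈ -0.16667)
d(g) = (14 + g)/(8 + g) (d(g) = (g + 14)/(g + 8) = (14 + g)/(8 + g))
k = 11467/71 (k = (14 + (-1/6 + 4))/(8 + (-1/6 + 4)) - 1*(-160) = (14 + 23/6)/(8 + 23/6) + 160 = (107/6)/(71/6) + 160 = (6/71)*(107/6) + 160 = 107/71 + 160 = 11467/71 ≈ 161.51)
k + h = 11467/71 - 206 = -3159/71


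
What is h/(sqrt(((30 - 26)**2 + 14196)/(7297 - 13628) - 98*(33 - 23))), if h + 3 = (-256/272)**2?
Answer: 611*I*sqrt(2460619122)/449293272 ≈ 0.067458*I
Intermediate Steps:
h = -611/289 (h = -3 + (-256/272)**2 = -3 + (-1*16/17)**2 = -3 + (-16/17)**2 = -3 + 256/289 = -611/289 ≈ -2.1142)
h/(sqrt(((30 - 26)**2 + 14196)/(7297 - 13628) - 98*(33 - 23))) = -611/(289*sqrt(((30 - 26)**2 + 14196)/(7297 - 13628) - 98*(33 - 23))) = -611/(289*sqrt((4**2 + 14196)/(-6331) - 98*10)) = -611/(289*sqrt((16 + 14196)*(-1/6331) - 980)) = -611/(289*sqrt(14212*(-1/6331) - 980)) = -611/(289*sqrt(-14212/6331 - 980)) = -611*(-I*sqrt(2460619122)/1554648)/289 = -(-611)*I*sqrt(2460619122)/449293272 = 611*I*sqrt(2460619122)/449293272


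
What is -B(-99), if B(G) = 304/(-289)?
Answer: 304/289 ≈ 1.0519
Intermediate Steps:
B(G) = -304/289 (B(G) = 304*(-1/289) = -304/289)
-B(-99) = -1*(-304/289) = 304/289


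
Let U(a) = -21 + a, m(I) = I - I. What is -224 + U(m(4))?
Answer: -245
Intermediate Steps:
m(I) = 0
-224 + U(m(4)) = -224 + (-21 + 0) = -224 - 21 = -245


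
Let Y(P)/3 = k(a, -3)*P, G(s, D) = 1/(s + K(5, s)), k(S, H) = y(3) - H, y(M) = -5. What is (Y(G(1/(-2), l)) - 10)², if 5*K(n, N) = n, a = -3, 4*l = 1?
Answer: 484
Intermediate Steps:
l = ¼ (l = (¼)*1 = ¼ ≈ 0.25000)
K(n, N) = n/5
k(S, H) = -5 - H
G(s, D) = 1/(1 + s) (G(s, D) = 1/(s + (⅕)*5) = 1/(s + 1) = 1/(1 + s))
Y(P) = -6*P (Y(P) = 3*((-5 - 1*(-3))*P) = 3*((-5 + 3)*P) = 3*(-2*P) = -6*P)
(Y(G(1/(-2), l)) - 10)² = (-6/(1 + 1/(-2)) - 10)² = (-6/(1 - ½) - 10)² = (-6/½ - 10)² = (-6*2 - 10)² = (-12 - 10)² = (-22)² = 484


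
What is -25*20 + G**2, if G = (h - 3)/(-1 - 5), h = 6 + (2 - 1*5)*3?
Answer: -499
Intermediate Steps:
h = -3 (h = 6 + (2 - 5)*3 = 6 - 3*3 = 6 - 9 = -3)
G = 1 (G = (-3 - 3)/(-1 - 5) = -6/(-6) = -6*(-1/6) = 1)
-25*20 + G**2 = -25*20 + 1**2 = -500 + 1 = -499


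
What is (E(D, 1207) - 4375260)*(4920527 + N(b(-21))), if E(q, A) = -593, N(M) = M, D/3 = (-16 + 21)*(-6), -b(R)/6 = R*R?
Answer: -21519924327493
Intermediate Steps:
b(R) = -6*R**2 (b(R) = -6*R*R = -6*R**2)
D = -90 (D = 3*((-16 + 21)*(-6)) = 3*(5*(-6)) = 3*(-30) = -90)
(E(D, 1207) - 4375260)*(4920527 + N(b(-21))) = (-593 - 4375260)*(4920527 - 6*(-21)**2) = -4375853*(4920527 - 6*441) = -4375853*(4920527 - 2646) = -4375853*4917881 = -21519924327493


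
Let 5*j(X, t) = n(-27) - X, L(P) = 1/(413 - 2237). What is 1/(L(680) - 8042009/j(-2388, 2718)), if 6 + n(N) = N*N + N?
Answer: -468768/6111927097 ≈ -7.6697e-5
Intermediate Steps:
n(N) = -6 + N + N**2 (n(N) = -6 + (N*N + N) = -6 + (N**2 + N) = -6 + (N + N**2) = -6 + N + N**2)
L(P) = -1/1824 (L(P) = 1/(-1824) = -1/1824)
j(X, t) = 696/5 - X/5 (j(X, t) = ((-6 - 27 + (-27)**2) - X)/5 = ((-6 - 27 + 729) - X)/5 = (696 - X)/5 = 696/5 - X/5)
1/(L(680) - 8042009/j(-2388, 2718)) = 1/(-1/1824 - 8042009/(696/5 - 1/5*(-2388))) = 1/(-1/1824 - 8042009/(696/5 + 2388/5)) = 1/(-1/1824 - 8042009/3084/5) = 1/(-1/1824 - 8042009*5/3084) = 1/(-1/1824 - 40210045/3084) = 1/(-6111927097/468768) = -468768/6111927097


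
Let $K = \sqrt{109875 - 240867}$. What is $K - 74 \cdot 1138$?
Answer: $-84212 + 4 i \sqrt{8187} \approx -84212.0 + 361.93 i$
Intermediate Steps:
$K = 4 i \sqrt{8187}$ ($K = \sqrt{-130992} = 4 i \sqrt{8187} \approx 361.93 i$)
$K - 74 \cdot 1138 = 4 i \sqrt{8187} - 74 \cdot 1138 = 4 i \sqrt{8187} - 84212 = -84212 + 4 i \sqrt{8187}$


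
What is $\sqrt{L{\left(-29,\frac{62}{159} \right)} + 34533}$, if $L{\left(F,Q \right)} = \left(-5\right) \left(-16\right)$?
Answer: $\sqrt{34613} \approx 186.05$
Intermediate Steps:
$L{\left(F,Q \right)} = 80$
$\sqrt{L{\left(-29,\frac{62}{159} \right)} + 34533} = \sqrt{80 + 34533} = \sqrt{34613}$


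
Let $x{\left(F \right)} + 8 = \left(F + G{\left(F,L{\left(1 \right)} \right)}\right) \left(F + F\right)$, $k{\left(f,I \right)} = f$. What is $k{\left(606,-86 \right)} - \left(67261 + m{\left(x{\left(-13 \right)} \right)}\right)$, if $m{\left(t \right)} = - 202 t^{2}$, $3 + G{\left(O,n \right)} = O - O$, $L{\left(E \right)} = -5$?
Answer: $33559073$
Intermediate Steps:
$G{\left(O,n \right)} = -3$ ($G{\left(O,n \right)} = -3 + \left(O - O\right) = -3 + 0 = -3$)
$x{\left(F \right)} = -8 + 2 F \left(-3 + F\right)$ ($x{\left(F \right)} = -8 + \left(F - 3\right) \left(F + F\right) = -8 + \left(-3 + F\right) 2 F = -8 + 2 F \left(-3 + F\right)$)
$k{\left(606,-86 \right)} - \left(67261 + m{\left(x{\left(-13 \right)} \right)}\right) = 606 - \left(67261 - 202 \left(-8 - -78 + 2 \left(-13\right)^{2}\right)^{2}\right) = 606 - \left(67261 - 202 \left(-8 + 78 + 2 \cdot 169\right)^{2}\right) = 606 - \left(67261 - 202 \left(-8 + 78 + 338\right)^{2}\right) = 606 - \left(67261 - 202 \cdot 408^{2}\right) = 606 - \left(67261 - 33625728\right) = 606 - -33558467 = 606 + 33558467 = 33559073$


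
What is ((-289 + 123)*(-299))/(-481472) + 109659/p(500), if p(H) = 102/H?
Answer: 2199905330111/4092512 ≈ 5.3754e+5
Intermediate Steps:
((-289 + 123)*(-299))/(-481472) + 109659/p(500) = ((-289 + 123)*(-299))/(-481472) + 109659/((102/500)) = -166*(-299)*(-1/481472) + 109659/((102*(1/500))) = 49634*(-1/481472) + 109659/(51/250) = -24817/240736 + 109659*(250/51) = -24817/240736 + 9138250/17 = 2199905330111/4092512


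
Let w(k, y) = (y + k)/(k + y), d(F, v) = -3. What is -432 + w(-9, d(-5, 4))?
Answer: -431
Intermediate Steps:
w(k, y) = 1 (w(k, y) = (k + y)/(k + y) = 1)
-432 + w(-9, d(-5, 4)) = -432 + 1 = -431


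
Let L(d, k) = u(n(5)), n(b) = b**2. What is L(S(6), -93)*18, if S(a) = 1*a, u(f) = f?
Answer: 450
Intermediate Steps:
S(a) = a
L(d, k) = 25 (L(d, k) = 5**2 = 25)
L(S(6), -93)*18 = 25*18 = 450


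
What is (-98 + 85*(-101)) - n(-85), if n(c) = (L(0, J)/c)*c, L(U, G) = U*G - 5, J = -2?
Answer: -8678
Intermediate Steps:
L(U, G) = -5 + G*U (L(U, G) = G*U - 5 = -5 + G*U)
n(c) = -5 (n(c) = ((-5 - 2*0)/c)*c = ((-5 + 0)/c)*c = (-5/c)*c = -5)
(-98 + 85*(-101)) - n(-85) = (-98 + 85*(-101)) - 1*(-5) = (-98 - 8585) + 5 = -8683 + 5 = -8678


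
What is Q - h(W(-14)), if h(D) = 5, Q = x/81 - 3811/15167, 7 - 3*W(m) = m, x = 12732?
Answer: 62218306/409509 ≈ 151.93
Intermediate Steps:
W(m) = 7/3 - m/3
Q = 64265851/409509 (Q = 12732/81 - 3811/15167 = 12732*(1/81) - 3811*1/15167 = 4244/27 - 3811/15167 = 64265851/409509 ≈ 156.93)
Q - h(W(-14)) = 64265851/409509 - 1*5 = 64265851/409509 - 5 = 62218306/409509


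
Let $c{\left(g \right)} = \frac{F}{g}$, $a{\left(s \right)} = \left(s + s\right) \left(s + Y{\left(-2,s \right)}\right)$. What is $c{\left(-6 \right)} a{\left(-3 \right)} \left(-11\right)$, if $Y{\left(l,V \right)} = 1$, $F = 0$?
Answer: $0$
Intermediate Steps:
$a{\left(s \right)} = 2 s \left(1 + s\right)$ ($a{\left(s \right)} = \left(s + s\right) \left(s + 1\right) = 2 s \left(1 + s\right)$)
$c{\left(g \right)} = 0$ ($c{\left(g \right)} = \frac{0}{g} = 0$)
$c{\left(-6 \right)} a{\left(-3 \right)} \left(-11\right) = 0 \cdot 2 \left(-3\right) \left(1 - 3\right) \left(-11\right) = 0 \cdot 2 \left(-3\right) \left(-2\right) \left(-11\right) = 0 \cdot 12 \left(-11\right) = 0 \left(-11\right) = 0$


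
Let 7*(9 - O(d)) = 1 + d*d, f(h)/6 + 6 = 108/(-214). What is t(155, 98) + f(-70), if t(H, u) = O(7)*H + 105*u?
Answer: 7893583/749 ≈ 10539.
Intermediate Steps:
f(h) = -4176/107 (f(h) = -36 + 6*(108/(-214)) = -36 + 6*(108*(-1/214)) = -36 + 6*(-54/107) = -36 - 324/107 = -4176/107)
O(d) = 62/7 - d²/7 (O(d) = 9 - (1 + d*d)/7 = 9 - (1 + d²)/7 = 9 + (-⅐ - d²/7) = 62/7 - d²/7)
t(H, u) = 105*u + 13*H/7 (t(H, u) = (62/7 - ⅐*7²)*H + 105*u = (62/7 - ⅐*49)*H + 105*u = (62/7 - 7)*H + 105*u = 13*H/7 + 105*u = 105*u + 13*H/7)
t(155, 98) + f(-70) = (105*98 + (13/7)*155) - 4176/107 = (10290 + 2015/7) - 4176/107 = 74045/7 - 4176/107 = 7893583/749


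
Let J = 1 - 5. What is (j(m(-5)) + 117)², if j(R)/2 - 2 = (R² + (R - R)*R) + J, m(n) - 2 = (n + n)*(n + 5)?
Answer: 14641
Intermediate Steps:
J = -4
m(n) = 2 + 2*n*(5 + n) (m(n) = 2 + (n + n)*(n + 5) = 2 + (2*n)*(5 + n) = 2 + 2*n*(5 + n))
j(R) = -4 + 2*R² (j(R) = 4 + 2*((R² + (R - R)*R) - 4) = 4 + 2*((R² + 0*R) - 4) = 4 + 2*((R² + 0) - 4) = 4 + 2*(R² - 4) = 4 + 2*(-4 + R²) = 4 + (-8 + 2*R²) = -4 + 2*R²)
(j(m(-5)) + 117)² = ((-4 + 2*(2 + 2*(-5)² + 10*(-5))²) + 117)² = ((-4 + 2*(2 + 2*25 - 50)²) + 117)² = ((-4 + 2*(2 + 50 - 50)²) + 117)² = ((-4 + 2*2²) + 117)² = ((-4 + 2*4) + 117)² = ((-4 + 8) + 117)² = (4 + 117)² = 121² = 14641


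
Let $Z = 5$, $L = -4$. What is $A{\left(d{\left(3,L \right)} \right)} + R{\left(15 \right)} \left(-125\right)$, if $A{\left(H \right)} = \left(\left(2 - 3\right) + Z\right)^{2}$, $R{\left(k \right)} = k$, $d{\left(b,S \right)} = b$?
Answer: $-1859$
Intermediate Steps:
$A{\left(H \right)} = 16$ ($A{\left(H \right)} = \left(\left(2 - 3\right) + 5\right)^{2} = \left(-1 + 5\right)^{2} = 4^{2} = 16$)
$A{\left(d{\left(3,L \right)} \right)} + R{\left(15 \right)} \left(-125\right) = 16 + 15 \left(-125\right) = 16 - 1875 = -1859$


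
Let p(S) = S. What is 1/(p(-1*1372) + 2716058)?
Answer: 1/2714686 ≈ 3.6837e-7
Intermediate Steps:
1/(p(-1*1372) + 2716058) = 1/(-1*1372 + 2716058) = 1/(-1372 + 2716058) = 1/2714686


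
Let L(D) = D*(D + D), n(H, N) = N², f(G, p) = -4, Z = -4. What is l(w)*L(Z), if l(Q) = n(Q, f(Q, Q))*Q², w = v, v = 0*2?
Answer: 0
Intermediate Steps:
L(D) = 2*D² (L(D) = D*(2*D) = 2*D²)
v = 0
w = 0
l(Q) = 16*Q² (l(Q) = (-4)²*Q² = 16*Q²)
l(w)*L(Z) = (16*0²)*(2*(-4)²) = (16*0)*(2*16) = 0*32 = 0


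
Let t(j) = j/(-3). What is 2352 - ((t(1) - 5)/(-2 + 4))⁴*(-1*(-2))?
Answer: 182320/81 ≈ 2250.9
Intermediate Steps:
t(j) = -j/3 (t(j) = j*(-⅓) = -j/3)
2352 - ((t(1) - 5)/(-2 + 4))⁴*(-1*(-2)) = 2352 - ((-⅓*1 - 5)/(-2 + 4))⁴*(-1*(-2)) = 2352 - ((-⅓ - 5)/2)⁴*2 = 2352 - (-16/3*½)⁴*2 = 2352 - (-8/3)⁴*2 = 2352 - 4096*2/81 = 2352 - 1*8192/81 = 2352 - 8192/81 = 182320/81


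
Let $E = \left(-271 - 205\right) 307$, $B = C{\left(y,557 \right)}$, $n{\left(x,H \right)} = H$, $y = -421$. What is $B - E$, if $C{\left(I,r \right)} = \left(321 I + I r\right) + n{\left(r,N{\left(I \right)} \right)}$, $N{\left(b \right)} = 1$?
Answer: $-223505$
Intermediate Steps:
$C{\left(I,r \right)} = 1 + 321 I + I r$ ($C{\left(I,r \right)} = \left(321 I + I r\right) + 1 = 1 + 321 I + I r$)
$B = -369637$ ($B = 1 + 321 \left(-421\right) - 234497 = 1 - 135141 - 234497 = -369637$)
$E = -146132$ ($E = \left(-476\right) 307 = -146132$)
$B - E = -369637 - -146132 = -369637 + 146132 = -223505$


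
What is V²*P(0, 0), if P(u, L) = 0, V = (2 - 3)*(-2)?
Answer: 0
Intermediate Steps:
V = 2 (V = -1*(-2) = 2)
V²*P(0, 0) = 2²*0 = 4*0 = 0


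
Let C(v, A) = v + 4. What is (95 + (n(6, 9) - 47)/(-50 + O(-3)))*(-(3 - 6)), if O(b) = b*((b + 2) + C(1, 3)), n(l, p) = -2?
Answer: 17817/62 ≈ 287.37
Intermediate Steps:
C(v, A) = 4 + v
O(b) = b*(7 + b) (O(b) = b*((b + 2) + (4 + 1)) = b*((2 + b) + 5) = b*(7 + b))
(95 + (n(6, 9) - 47)/(-50 + O(-3)))*(-(3 - 6)) = (95 + (-2 - 47)/(-50 - 3*(7 - 3)))*(-(3 - 6)) = (95 - 49/(-50 - 3*4))*(-1*(-3)) = (95 - 49/(-50 - 12))*3 = (95 - 49/(-62))*3 = (95 - 49*(-1/62))*3 = (95 + 49/62)*3 = (5939/62)*3 = 17817/62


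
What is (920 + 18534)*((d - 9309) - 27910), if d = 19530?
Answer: -344121806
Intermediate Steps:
(920 + 18534)*((d - 9309) - 27910) = (920 + 18534)*((19530 - 9309) - 27910) = 19454*(10221 - 27910) = 19454*(-17689) = -344121806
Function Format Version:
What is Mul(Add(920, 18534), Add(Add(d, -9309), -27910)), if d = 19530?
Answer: -344121806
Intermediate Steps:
Mul(Add(920, 18534), Add(Add(d, -9309), -27910)) = Mul(Add(920, 18534), Add(Add(19530, -9309), -27910)) = Mul(19454, Add(10221, -27910)) = Mul(19454, -17689) = -344121806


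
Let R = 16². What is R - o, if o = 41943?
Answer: -41687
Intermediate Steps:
R = 256
R - o = 256 - 1*41943 = 256 - 41943 = -41687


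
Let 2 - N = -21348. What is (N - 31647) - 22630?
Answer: -32927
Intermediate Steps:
N = 21350 (N = 2 - 1*(-21348) = 2 + 21348 = 21350)
(N - 31647) - 22630 = (21350 - 31647) - 22630 = -10297 - 22630 = -32927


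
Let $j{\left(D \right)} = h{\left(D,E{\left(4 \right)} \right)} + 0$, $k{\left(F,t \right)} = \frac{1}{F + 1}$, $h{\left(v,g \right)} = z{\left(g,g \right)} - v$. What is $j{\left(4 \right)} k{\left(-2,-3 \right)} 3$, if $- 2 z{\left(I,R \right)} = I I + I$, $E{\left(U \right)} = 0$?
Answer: $12$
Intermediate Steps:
$z{\left(I,R \right)} = - \frac{I}{2} - \frac{I^{2}}{2}$ ($z{\left(I,R \right)} = - \frac{I I + I}{2} = - \frac{I^{2} + I}{2} = - \frac{I + I^{2}}{2} = - \frac{I}{2} - \frac{I^{2}}{2}$)
$h{\left(v,g \right)} = - v - \frac{g \left(1 + g\right)}{2}$ ($h{\left(v,g \right)} = - \frac{g \left(1 + g\right)}{2} - v = - v - \frac{g \left(1 + g\right)}{2}$)
$k{\left(F,t \right)} = \frac{1}{1 + F}$
$j{\left(D \right)} = - D$ ($j{\left(D \right)} = \left(- D - 0 \left(1 + 0\right)\right) + 0 = \left(- D - 0 \cdot 1\right) + 0 = \left(- D + 0\right) + 0 = - D + 0 = - D$)
$j{\left(4 \right)} k{\left(-2,-3 \right)} 3 = \frac{\left(-1\right) 4}{1 - 2} \cdot 3 = - \frac{4}{-1} \cdot 3 = \left(-4\right) \left(-1\right) 3 = 4 \cdot 3 = 12$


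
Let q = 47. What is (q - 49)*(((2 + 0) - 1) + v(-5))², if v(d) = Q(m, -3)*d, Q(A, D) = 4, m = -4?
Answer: -722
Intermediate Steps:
v(d) = 4*d
(q - 49)*(((2 + 0) - 1) + v(-5))² = (47 - 49)*(((2 + 0) - 1) + 4*(-5))² = -2*((2 - 1) - 20)² = -2*(1 - 20)² = -2*(-19)² = -2*361 = -722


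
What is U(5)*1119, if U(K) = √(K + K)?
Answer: 1119*√10 ≈ 3538.6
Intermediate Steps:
U(K) = √2*√K (U(K) = √(2*K) = √2*√K)
U(5)*1119 = (√2*√5)*1119 = √10*1119 = 1119*√10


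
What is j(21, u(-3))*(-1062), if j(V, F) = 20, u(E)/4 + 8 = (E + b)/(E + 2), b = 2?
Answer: -21240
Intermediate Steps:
u(E) = -28 (u(E) = -32 + 4*((E + 2)/(E + 2)) = -32 + 4*((2 + E)/(2 + E)) = -32 + 4*1 = -32 + 4 = -28)
j(21, u(-3))*(-1062) = 20*(-1062) = -21240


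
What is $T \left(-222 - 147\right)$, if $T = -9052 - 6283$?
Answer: $5658615$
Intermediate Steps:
$T = -15335$ ($T = -9052 - 6283 = -15335$)
$T \left(-222 - 147\right) = - 15335 \left(-222 - 147\right) = \left(-15335\right) \left(-369\right) = 5658615$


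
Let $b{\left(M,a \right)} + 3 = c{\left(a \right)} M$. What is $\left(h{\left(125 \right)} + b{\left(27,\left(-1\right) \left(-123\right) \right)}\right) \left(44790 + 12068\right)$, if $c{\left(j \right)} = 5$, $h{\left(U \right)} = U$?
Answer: $14612506$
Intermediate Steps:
$b{\left(M,a \right)} = -3 + 5 M$
$\left(h{\left(125 \right)} + b{\left(27,\left(-1\right) \left(-123\right) \right)}\right) \left(44790 + 12068\right) = \left(125 + \left(-3 + 5 \cdot 27\right)\right) \left(44790 + 12068\right) = \left(125 + \left(-3 + 135\right)\right) 56858 = \left(125 + 132\right) 56858 = 257 \cdot 56858 = 14612506$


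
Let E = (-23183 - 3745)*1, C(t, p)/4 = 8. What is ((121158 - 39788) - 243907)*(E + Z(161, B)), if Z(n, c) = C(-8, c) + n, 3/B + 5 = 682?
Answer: 4345426695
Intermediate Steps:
B = 3/677 (B = 3/(-5 + 682) = 3/677 ≈ 0.0044313)
C(t, p) = 32 (C(t, p) = 4*8 = 32)
E = -26928 (E = -26928*1 = -26928)
Z(n, c) = 32 + n
((121158 - 39788) - 243907)*(E + Z(161, B)) = ((121158 - 39788) - 243907)*(-26928 + (32 + 161)) = (81370 - 243907)*(-26928 + 193) = -162537*(-26735) = 4345426695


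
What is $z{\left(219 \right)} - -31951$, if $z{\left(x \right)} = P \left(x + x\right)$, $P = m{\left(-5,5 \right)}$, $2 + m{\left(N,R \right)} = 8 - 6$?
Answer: $31951$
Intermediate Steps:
$m{\left(N,R \right)} = 0$ ($m{\left(N,R \right)} = -2 + \left(8 - 6\right) = -2 + 2 = 0$)
$P = 0$
$z{\left(x \right)} = 0$ ($z{\left(x \right)} = 0 \left(x + x\right) = 0 \cdot 2 x = 0$)
$z{\left(219 \right)} - -31951 = 0 - -31951 = 0 + 31951 = 31951$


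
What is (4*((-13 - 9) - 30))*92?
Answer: -19136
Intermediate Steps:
(4*((-13 - 9) - 30))*92 = (4*(-22 - 30))*92 = (4*(-52))*92 = -208*92 = -19136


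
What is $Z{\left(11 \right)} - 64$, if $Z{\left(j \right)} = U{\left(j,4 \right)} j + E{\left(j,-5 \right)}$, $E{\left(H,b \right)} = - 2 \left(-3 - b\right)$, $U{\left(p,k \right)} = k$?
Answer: $-24$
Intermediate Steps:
$E{\left(H,b \right)} = 6 + 2 b$
$Z{\left(j \right)} = -4 + 4 j$ ($Z{\left(j \right)} = 4 j + \left(6 + 2 \left(-5\right)\right) = 4 j + \left(6 - 10\right) = 4 j - 4 = -4 + 4 j$)
$Z{\left(11 \right)} - 64 = \left(-4 + 4 \cdot 11\right) - 64 = \left(-4 + 44\right) - 64 = 40 - 64 = -24$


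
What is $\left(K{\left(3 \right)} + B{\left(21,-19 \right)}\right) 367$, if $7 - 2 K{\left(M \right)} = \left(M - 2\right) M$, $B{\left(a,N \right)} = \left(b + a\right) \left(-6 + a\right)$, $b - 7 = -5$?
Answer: $127349$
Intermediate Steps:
$b = 2$ ($b = 7 - 5 = 2$)
$B{\left(a,N \right)} = \left(-6 + a\right) \left(2 + a\right)$ ($B{\left(a,N \right)} = \left(2 + a\right) \left(-6 + a\right) = \left(-6 + a\right) \left(2 + a\right)$)
$K{\left(M \right)} = \frac{7}{2} - \frac{M \left(-2 + M\right)}{2}$ ($K{\left(M \right)} = \frac{7}{2} - \frac{\left(M - 2\right) M}{2} = \frac{7}{2} - \frac{\left(-2 + M\right) M}{2} = \frac{7}{2} - \frac{M \left(-2 + M\right)}{2}$)
$\left(K{\left(3 \right)} + B{\left(21,-19 \right)}\right) 367 = \left(\left(\frac{7}{2} + 3 - \frac{3^{2}}{2}\right) - \left(96 - 441\right)\right) 367 = \left(\left(\frac{7}{2} + 3 - \frac{9}{2}\right) - -345\right) 367 = \left(\left(\frac{7}{2} + 3 - \frac{9}{2}\right) + 345\right) 367 = \left(2 + 345\right) 367 = 347 \cdot 367 = 127349$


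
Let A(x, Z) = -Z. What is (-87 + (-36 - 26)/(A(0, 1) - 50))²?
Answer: 19140625/2601 ≈ 7358.9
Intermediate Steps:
(-87 + (-36 - 26)/(A(0, 1) - 50))² = (-87 + (-36 - 26)/(-1*1 - 50))² = (-87 - 62/(-1 - 50))² = (-87 - 62/(-51))² = (-87 - 62*(-1/51))² = (-87 + 62/51)² = (-4375/51)² = 19140625/2601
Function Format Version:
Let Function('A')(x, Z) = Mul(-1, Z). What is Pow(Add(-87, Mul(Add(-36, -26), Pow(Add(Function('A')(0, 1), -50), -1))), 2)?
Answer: Rational(19140625, 2601) ≈ 7358.9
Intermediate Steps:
Pow(Add(-87, Mul(Add(-36, -26), Pow(Add(Function('A')(0, 1), -50), -1))), 2) = Pow(Add(-87, Mul(Add(-36, -26), Pow(Add(Mul(-1, 1), -50), -1))), 2) = Pow(Add(-87, Mul(-62, Pow(Add(-1, -50), -1))), 2) = Pow(Add(-87, Mul(-62, Pow(-51, -1))), 2) = Pow(Add(-87, Mul(-62, Rational(-1, 51))), 2) = Pow(Add(-87, Rational(62, 51)), 2) = Pow(Rational(-4375, 51), 2) = Rational(19140625, 2601)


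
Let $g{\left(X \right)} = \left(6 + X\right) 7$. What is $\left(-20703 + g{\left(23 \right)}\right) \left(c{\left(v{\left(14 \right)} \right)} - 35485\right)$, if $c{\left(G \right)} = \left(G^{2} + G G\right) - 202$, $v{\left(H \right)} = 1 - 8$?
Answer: $729574500$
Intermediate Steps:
$v{\left(H \right)} = -7$ ($v{\left(H \right)} = 1 - 8 = -7$)
$g{\left(X \right)} = 42 + 7 X$
$c{\left(G \right)} = -202 + 2 G^{2}$ ($c{\left(G \right)} = \left(G^{2} + G^{2}\right) - 202 = 2 G^{2} - 202 = -202 + 2 G^{2}$)
$\left(-20703 + g{\left(23 \right)}\right) \left(c{\left(v{\left(14 \right)} \right)} - 35485\right) = \left(-20703 + \left(42 + 7 \cdot 23\right)\right) \left(\left(-202 + 2 \left(-7\right)^{2}\right) - 35485\right) = \left(-20703 + \left(42 + 161\right)\right) \left(\left(-202 + 2 \cdot 49\right) - 35485\right) = \left(-20703 + 203\right) \left(\left(-202 + 98\right) - 35485\right) = - 20500 \left(-104 - 35485\right) = \left(-20500\right) \left(-35589\right) = 729574500$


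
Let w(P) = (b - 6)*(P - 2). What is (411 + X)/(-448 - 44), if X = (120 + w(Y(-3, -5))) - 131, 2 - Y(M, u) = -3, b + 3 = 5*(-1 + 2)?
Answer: -97/123 ≈ -0.78862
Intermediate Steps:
b = 2 (b = -3 + 5*(-1 + 2) = -3 + 5*1 = -3 + 5 = 2)
Y(M, u) = 5 (Y(M, u) = 2 - 1*(-3) = 2 + 3 = 5)
w(P) = 8 - 4*P (w(P) = (2 - 6)*(P - 2) = -4*(-2 + P) = 8 - 4*P)
X = -23 (X = (120 + (8 - 4*5)) - 131 = (120 + (8 - 20)) - 131 = (120 - 12) - 131 = 108 - 131 = -23)
(411 + X)/(-448 - 44) = (411 - 23)/(-448 - 44) = 388/(-492) = 388*(-1/492) = -97/123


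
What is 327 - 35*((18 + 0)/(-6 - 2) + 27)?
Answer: -2157/4 ≈ -539.25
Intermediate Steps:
327 - 35*((18 + 0)/(-6 - 2) + 27) = 327 - 35*(18/(-8) + 27) = 327 - 35*(18*(-⅛) + 27) = 327 - 35*(-9/4 + 27) = 327 - 35*99/4 = 327 - 1*3465/4 = 327 - 3465/4 = -2157/4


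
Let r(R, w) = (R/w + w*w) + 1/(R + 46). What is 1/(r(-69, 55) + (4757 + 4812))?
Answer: 1265/15929768 ≈ 7.9411e-5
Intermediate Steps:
r(R, w) = w² + 1/(46 + R) + R/w (r(R, w) = (R/w + w²) + 1/(46 + R) = (w² + R/w) + 1/(46 + R) = w² + 1/(46 + R) + R/w)
1/(r(-69, 55) + (4757 + 4812)) = 1/((55 + (-69)² + 46*(-69) + 46*55³ - 69*55³)/(55*(46 - 69)) + (4757 + 4812)) = 1/((1/55)*(55 + 4761 - 3174 + 46*166375 - 69*166375)/(-23) + 9569) = 1/((1/55)*(-1/23)*(55 + 4761 - 3174 + 7653250 - 11479875) + 9569) = 1/((1/55)*(-1/23)*(-3824983) + 9569) = 1/(3824983/1265 + 9569) = 1/(15929768/1265) = 1265/15929768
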